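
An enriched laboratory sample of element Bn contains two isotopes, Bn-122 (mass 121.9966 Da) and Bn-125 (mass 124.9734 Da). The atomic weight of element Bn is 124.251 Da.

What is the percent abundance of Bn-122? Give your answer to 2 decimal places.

Let x be the fractional abundance of Bn-122; then Bn-125 has abundance 1 − x.
121.9966·x + 124.9734·(1 − x) = 124.251
(121.9966 − 124.9734)·x = 124.251 − 124.9734
x = -0.7224 / -2.9768 = 0.24268 → 24.27% Bn-122, 75.73% Bn-125.

24.27%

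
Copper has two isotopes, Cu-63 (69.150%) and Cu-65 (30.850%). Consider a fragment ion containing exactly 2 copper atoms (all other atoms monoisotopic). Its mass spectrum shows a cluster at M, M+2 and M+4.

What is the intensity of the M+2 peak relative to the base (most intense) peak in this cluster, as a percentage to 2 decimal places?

89.23%

Term probabilities: M 0.4782, M+2 0.4267, M+4 0.0952. Base peak = M.
P(M) = C(2,0) × 0.69150^2 × 0.30850^0 = 1 × 0.47817225 × 1.0000 = 0.478172 (base)
P(M+2) = C(2,1) × 0.69150^1 × 0.30850^1 = 2 × 0.6915 × 0.3085 = 0.426656
Relative intensity = 0.426656 / 0.478172 × 100 = 89.23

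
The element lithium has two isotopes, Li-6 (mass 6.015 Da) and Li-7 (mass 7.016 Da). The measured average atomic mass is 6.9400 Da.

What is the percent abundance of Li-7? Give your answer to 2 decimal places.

92.41%

Writing the weighted mean with unknown fraction x of Li-6:
6.015·x + 7.016·(1 − x) = 6.9400
(6.015 − 7.016)·x = 6.9400 − 7.016
x = -0.0760 / -1.001 = 0.07592 → 7.59% Li-6, 92.41% Li-7.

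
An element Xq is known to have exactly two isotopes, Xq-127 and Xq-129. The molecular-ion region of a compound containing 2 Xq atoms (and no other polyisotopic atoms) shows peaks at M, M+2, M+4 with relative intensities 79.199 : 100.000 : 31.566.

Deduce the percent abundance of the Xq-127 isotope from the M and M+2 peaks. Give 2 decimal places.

61.30%

Let p = fractional abundance of Xq-127. I(M+2)/I(M) = [C(2,1)·p^1·(1−p)] / p^2 = 2·(1−p)/p = 100.000/79.199 = 1.2626
(1−p)/p = 1.2626/2 = 0.6313  ⇒  p = 1/(1 + 0.6313) = 0.6130
Xq-127: 61.30%, Xq-129: 38.70%.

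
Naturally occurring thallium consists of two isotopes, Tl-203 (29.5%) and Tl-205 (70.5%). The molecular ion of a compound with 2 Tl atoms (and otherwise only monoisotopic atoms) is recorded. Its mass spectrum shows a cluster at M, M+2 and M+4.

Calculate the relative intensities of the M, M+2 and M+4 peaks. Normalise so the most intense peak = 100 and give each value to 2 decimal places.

17.51 : 83.69 : 100.00

Expanding (0.295 + 0.705)^2:
P(M) = 0.295^2 = 0.087025
P(M+2) = 2 × 0.295^1 × 0.705^1 = 0.415950
P(M+4) = 0.705^2 = 0.497025
The M+4 peak is largest (0.497025); scaling to 100 gives 17.51 : 83.69 : 100.00.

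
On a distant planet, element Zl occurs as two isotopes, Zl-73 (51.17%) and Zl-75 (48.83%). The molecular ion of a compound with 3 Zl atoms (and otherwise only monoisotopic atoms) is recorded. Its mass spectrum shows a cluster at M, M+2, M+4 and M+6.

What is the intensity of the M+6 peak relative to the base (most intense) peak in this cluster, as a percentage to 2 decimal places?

(0.5117 + 0.4883)^3 gives M 0.1340, M+2 0.3836, M+4 0.3660, M+6 0.1164; the largest is M+2.
P(M+2) = C(3,1) × 0.5117^2 × 0.4883^1 = 3 × 0.26183689 × 0.4883 = 0.383565 (base)
P(M+6) = C(3,3) × 0.5117^0 × 0.4883^3 = 1 × 1.0000 × 0.11642873 = 0.116429
Relative intensity = 0.116429 / 0.383565 × 100 = 30.35

30.35%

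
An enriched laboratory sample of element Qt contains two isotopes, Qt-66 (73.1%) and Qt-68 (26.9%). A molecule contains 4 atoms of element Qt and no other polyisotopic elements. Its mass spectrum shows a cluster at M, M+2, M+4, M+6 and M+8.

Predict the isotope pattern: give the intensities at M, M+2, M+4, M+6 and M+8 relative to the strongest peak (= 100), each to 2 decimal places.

Expanding (0.731 + 0.269)^4:
P(M) = 0.731^4 = 0.285542
P(M+2) = 4 × 0.731^3 × 0.269^1 = 0.420305
P(M+4) = 6 × 0.731^2 × 0.269^2 = 0.232001
P(M+6) = 4 × 0.731^1 × 0.269^3 = 0.056916
P(M+8) = 0.269^4 = 0.005236
The M+2 peak is largest (0.420305); scaling to 100 gives 67.94 : 100.00 : 55.20 : 13.54 : 1.25.

67.94 : 100.00 : 55.20 : 13.54 : 1.25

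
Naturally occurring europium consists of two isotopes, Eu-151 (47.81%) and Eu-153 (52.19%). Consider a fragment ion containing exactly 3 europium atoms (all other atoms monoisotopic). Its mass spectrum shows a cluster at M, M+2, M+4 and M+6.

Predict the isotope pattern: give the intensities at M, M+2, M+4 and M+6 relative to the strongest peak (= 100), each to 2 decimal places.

Each Eu atom is independently Eu-151 (p = 0.4781) or Eu-153 (q = 0.5219); the cluster is the binomial expansion (p + q)^3.
P(M) = 0.4781^3 = 0.109284
P(M+2) = 3 × 0.4781^2 × 0.5219^1 = 0.357887
P(M+4) = 3 × 0.4781^1 × 0.5219^2 = 0.390674
P(M+6) = 0.5219^3 = 0.142155
The M+4 peak is largest (0.390674); scaling to 100 gives 27.97 : 91.61 : 100.00 : 36.39.

27.97 : 91.61 : 100.00 : 36.39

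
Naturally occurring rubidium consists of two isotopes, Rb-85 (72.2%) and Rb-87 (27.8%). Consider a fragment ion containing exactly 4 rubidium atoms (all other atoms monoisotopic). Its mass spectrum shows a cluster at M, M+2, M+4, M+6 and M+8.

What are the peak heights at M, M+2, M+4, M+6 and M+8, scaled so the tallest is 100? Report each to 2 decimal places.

64.93 : 100.00 : 57.76 : 14.83 : 1.43

Each Rb atom is independently Rb-85 (p = 0.722) or Rb-87 (q = 0.278); the cluster is the binomial expansion (p + q)^4.
P(M) = 0.722^4 = 0.271737
P(M+2) = 4 × 0.722^3 × 0.278^1 = 0.418520
P(M+4) = 6 × 0.722^2 × 0.278^2 = 0.241721
P(M+6) = 4 × 0.722^1 × 0.278^3 = 0.062049
P(M+8) = 0.278^4 = 0.005973
The M+2 peak is largest (0.418520); scaling to 100 gives 64.93 : 100.00 : 57.76 : 14.83 : 1.43.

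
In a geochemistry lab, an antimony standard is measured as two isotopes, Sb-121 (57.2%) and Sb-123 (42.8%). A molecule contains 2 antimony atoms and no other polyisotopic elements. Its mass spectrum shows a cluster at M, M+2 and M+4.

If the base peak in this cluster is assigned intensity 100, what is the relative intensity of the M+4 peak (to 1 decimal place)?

37.4

Binomial terms of (0.572 + 0.428)^2: M 0.3272, M+2 0.4896, M+4 0.1832 → M+2 is the base peak.
P(M+2) = C(2,1) × 0.572^1 × 0.428^1 = 2 × 0.5720 × 0.4280 = 0.489632 (base)
P(M+4) = C(2,2) × 0.572^0 × 0.428^2 = 1 × 1.0000 × 0.183184 = 0.183184
Relative intensity = 0.183184 / 0.489632 × 100 = 37.4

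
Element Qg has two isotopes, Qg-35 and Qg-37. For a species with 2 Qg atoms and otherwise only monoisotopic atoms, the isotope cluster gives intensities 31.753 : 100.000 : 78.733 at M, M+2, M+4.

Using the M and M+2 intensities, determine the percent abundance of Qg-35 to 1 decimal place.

38.8%

If p is the fraction of Qg that is Qg-35, then I(M+2)/I(M) = [C(2,1)·p^1·(1−p)] / p^2 = 2·(1−p)/p = 100.000/31.753 = 3.1493
(1−p)/p = 3.1493/2 = 1.5747  ⇒  p = 1/(1 + 1.5747) = 0.3884
Qg-35: 38.8%, Qg-37: 61.2%.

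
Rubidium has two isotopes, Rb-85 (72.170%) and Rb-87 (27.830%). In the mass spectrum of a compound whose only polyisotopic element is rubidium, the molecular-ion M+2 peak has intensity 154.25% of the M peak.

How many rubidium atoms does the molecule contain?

The M+2/M ratio from n Rb atoms is n · q/p = n · 0.27830/0.72170.
n = 1.5425 × 0.72170/0.27830 = 4.00 ≈ 4

4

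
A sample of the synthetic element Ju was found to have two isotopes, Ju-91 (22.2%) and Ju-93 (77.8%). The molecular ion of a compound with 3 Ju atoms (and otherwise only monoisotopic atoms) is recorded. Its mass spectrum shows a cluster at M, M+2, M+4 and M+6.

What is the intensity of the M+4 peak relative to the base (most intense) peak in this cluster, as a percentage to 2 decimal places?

(0.222 + 0.778)^3 gives M 0.0109, M+2 0.1150, M+4 0.4031, M+6 0.4709; the largest is M+6.
P(M+6) = C(3,3) × 0.222^0 × 0.778^3 = 1 × 1.0000 × 0.47091095 = 0.470911 (base)
P(M+4) = C(3,2) × 0.222^1 × 0.778^2 = 3 × 0.2220 × 0.605284 = 0.403119
Relative intensity = 0.403119 / 0.470911 × 100 = 85.60

85.60%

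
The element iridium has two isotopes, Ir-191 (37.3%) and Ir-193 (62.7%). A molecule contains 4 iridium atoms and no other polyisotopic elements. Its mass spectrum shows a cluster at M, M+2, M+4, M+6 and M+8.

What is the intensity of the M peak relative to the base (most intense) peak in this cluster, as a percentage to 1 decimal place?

5.3%

Term probabilities: M 0.0194, M+2 0.1302, M+4 0.3282, M+6 0.3678, M+8 0.1546. Base peak = M+6.
P(M+6) = C(4,3) × 0.373^1 × 0.627^3 = 4 × 0.3730 × 0.24649188 = 0.367766 (base)
P(M) = C(4,0) × 0.373^4 × 0.627^0 = 1 × 0.01935688 × 1.0000 = 0.019357
Relative intensity = 0.019357 / 0.367766 × 100 = 5.3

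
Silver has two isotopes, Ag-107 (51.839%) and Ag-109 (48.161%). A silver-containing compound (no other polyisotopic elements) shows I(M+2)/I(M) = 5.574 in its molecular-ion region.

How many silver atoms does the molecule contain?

With n Ag atoms, P(M+2)/P(M) = C(n,1)·p^(n−1)q / p^n = n·q/p = n · 0.48161/0.51839.
n = 5.574 × 0.51839/0.48161 = 6.00 ≈ 6

6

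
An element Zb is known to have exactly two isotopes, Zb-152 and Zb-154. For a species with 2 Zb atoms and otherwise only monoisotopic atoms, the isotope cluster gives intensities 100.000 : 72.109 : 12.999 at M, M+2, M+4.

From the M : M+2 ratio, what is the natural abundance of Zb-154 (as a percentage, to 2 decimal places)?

Write p for the Zb-152 fraction. I(M+2)/I(M) = [C(2,1)·p^1·(1−p)] / p^2 = 2·(1−p)/p = 72.109/100.000 = 0.7211
(1−p)/p = 0.7211/2 = 0.3605  ⇒  p = 1/(1 + 0.3605) = 0.7350
Zb-152: 73.50%, Zb-154: 26.50%.

26.50%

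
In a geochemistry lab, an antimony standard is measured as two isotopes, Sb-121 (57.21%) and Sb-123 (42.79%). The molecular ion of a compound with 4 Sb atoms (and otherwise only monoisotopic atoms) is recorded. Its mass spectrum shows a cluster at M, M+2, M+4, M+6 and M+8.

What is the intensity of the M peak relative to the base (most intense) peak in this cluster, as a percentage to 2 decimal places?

Binomial terms of (0.5721 + 0.4279)^4: M 0.1071, M+2 0.3205, M+4 0.3596, M+6 0.1793, M+8 0.0335 → M+4 is the base peak.
P(M+4) = C(4,2) × 0.5721^2 × 0.4279^2 = 6 × 0.32729841 × 0.18309841 = 0.359567 (base)
P(M) = C(4,0) × 0.5721^4 × 0.4279^0 = 1 × 0.10712425 × 1.0000 = 0.107124
Relative intensity = 0.107124 / 0.359567 × 100 = 29.79

29.79%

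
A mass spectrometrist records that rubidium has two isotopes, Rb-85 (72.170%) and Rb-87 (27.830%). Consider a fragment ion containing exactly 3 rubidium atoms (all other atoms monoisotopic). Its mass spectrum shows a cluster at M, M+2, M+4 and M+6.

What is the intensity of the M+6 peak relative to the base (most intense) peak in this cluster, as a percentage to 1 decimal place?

5.0%

(0.72170 + 0.27830)^3 gives M 0.3759, M+2 0.4349, M+4 0.1677, M+6 0.0216; the largest is M+2.
P(M+2) = C(3,1) × 0.72170^2 × 0.27830^1 = 3 × 0.52085089 × 0.2783 = 0.434858 (base)
P(M+6) = C(3,3) × 0.72170^0 × 0.27830^3 = 1 × 1.0000 × 0.02155458 = 0.021555
Relative intensity = 0.021555 / 0.434858 × 100 = 5.0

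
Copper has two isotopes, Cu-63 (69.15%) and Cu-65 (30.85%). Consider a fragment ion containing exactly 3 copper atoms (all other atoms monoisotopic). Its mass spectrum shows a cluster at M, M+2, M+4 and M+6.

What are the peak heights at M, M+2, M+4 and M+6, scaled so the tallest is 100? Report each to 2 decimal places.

The 3 Cu atoms are independent, so intensities follow the terms of (0.6915 + 0.3085)^3.
P(M) = 0.6915^3 = 0.330656
P(M+2) = 3 × 0.6915^2 × 0.3085^1 = 0.442548
P(M+4) = 3 × 0.6915^1 × 0.3085^2 = 0.197435
P(M+6) = 0.3085^3 = 0.029361
The M+2 peak is largest (0.442548); scaling to 100 gives 74.72 : 100.00 : 44.61 : 6.63.

74.72 : 100.00 : 44.61 : 6.63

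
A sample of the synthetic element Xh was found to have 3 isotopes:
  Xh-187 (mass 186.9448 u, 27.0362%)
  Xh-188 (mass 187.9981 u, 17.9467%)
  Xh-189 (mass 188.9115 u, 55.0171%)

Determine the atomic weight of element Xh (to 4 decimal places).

188.2159 u

Weight each isotope mass by its fractional abundance: 0.270362 × 186.9448 + 0.179467 × 187.9981 + 0.550171 × 188.9115
= 50.54277 + 33.73946 + 103.93363 = 188.21586 u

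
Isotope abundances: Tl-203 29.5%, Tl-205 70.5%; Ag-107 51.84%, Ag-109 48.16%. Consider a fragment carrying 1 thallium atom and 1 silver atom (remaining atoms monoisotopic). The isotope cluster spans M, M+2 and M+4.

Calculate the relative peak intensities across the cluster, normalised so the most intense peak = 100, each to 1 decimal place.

Thallium pattern (n=1): 0.2950 : 0.7050
Silver pattern (n=1): 0.5184 : 0.4816
Convolve the two distributions (both contribute in 2-u steps):
  M: 0.2950×0.5184 = 0.152928
  M+2: 0.2950×0.4816 + 0.7050×0.5184 = 0.507544
  M+4: 0.7050×0.4816 = 0.339528
Scale to base peak (0.507544) = 100: 30.1 : 100.0 : 66.9

30.1 : 100.0 : 66.9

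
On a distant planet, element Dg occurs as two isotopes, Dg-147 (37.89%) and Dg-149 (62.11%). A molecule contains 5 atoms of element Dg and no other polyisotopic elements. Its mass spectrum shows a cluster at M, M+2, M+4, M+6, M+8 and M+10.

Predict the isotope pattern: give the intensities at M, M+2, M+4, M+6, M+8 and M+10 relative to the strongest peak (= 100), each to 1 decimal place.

2.3 : 18.6 : 61.0 : 100.0 : 82.0 : 26.9

Expanding (0.3789 + 0.6211)^5:
P(M) = 0.3789^5 = 0.007809
P(M+2) = 5 × 0.3789^4 × 0.6211^1 = 0.064007
P(M+4) = 10 × 0.3789^3 × 0.6211^2 = 0.209844
P(M+6) = 10 × 0.3789^2 × 0.6211^3 = 0.343980
P(M+8) = 5 × 0.3789^1 × 0.6211^4 = 0.281930
P(M+10) = 0.6211^5 = 0.092429
The M+6 peak is largest (0.343980); scaling to 100 gives 2.3 : 18.6 : 61.0 : 100.0 : 82.0 : 26.9.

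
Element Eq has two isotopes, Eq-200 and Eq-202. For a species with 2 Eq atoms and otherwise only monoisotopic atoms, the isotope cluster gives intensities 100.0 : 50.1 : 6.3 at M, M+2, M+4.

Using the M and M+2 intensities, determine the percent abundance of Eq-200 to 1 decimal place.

If p is the fraction of Eq that is Eq-200, then I(M+2)/I(M) = [C(2,1)·p^1·(1−p)] / p^2 = 2·(1−p)/p = 50.1/100.0 = 0.5010
(1−p)/p = 0.5010/2 = 0.2505  ⇒  p = 1/(1 + 0.2505) = 0.7997
Eq-200: 80.0%, Eq-202: 20.0%.

80.0%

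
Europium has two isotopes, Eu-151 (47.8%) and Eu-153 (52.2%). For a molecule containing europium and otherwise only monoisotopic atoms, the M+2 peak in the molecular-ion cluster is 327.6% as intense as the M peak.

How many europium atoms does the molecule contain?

The M+2/M ratio from n Eu atoms is n · q/p = n · 0.522/0.478.
n = 3.276 × 0.478/0.522 = 3.00 ≈ 3

3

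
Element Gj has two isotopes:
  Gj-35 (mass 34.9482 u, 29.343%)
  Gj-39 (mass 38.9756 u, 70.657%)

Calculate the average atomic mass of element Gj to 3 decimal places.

Weight each isotope mass by its fractional abundance: 0.29343 × 34.9482 + 0.70657 × 38.9756
= 10.25485 + 27.53899 = 37.79384 u

37.794 u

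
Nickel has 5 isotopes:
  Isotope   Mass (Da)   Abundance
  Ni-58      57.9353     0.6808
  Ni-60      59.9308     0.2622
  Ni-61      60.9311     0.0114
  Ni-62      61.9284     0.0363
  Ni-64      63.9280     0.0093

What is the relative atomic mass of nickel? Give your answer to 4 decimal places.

58.6934 Da

The abundance-weighted mean is 0.6808 × 57.9353 + 0.2622 × 59.9308 + 0.0114 × 60.9311 + 0.0363 × 61.9284 + 0.0093 × 63.9280
= 39.44235 + 15.71386 + 0.69461 + 2.24800 + 0.59453 = 58.69335 Da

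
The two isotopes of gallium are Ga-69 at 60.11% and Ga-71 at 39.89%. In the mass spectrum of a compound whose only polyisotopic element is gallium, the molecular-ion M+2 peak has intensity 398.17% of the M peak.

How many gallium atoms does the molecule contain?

6

With n Ga atoms, P(M+2)/P(M) = C(n,1)·p^(n−1)q / p^n = n·q/p = n · 0.3989/0.6011.
n = 3.9817 × 0.6011/0.3989 = 6.00 ≈ 6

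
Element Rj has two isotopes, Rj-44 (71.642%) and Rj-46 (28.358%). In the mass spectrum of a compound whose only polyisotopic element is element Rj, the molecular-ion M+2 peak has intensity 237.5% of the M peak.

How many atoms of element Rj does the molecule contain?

6

For n independent Rj atoms, I(M+2)/I(M) = n · (abundance Rj-46) / (abundance Rj-44) = n · 0.28358/0.71642.
n = 2.375 × 0.71642/0.28358 = 6.00 ≈ 6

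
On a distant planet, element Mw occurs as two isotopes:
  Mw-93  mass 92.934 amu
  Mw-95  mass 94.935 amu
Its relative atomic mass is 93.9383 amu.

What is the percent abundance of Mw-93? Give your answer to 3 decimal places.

Let x be the fractional abundance of Mw-93; then Mw-95 has abundance 1 − x.
92.934·x + 94.935·(1 − x) = 93.9383
(92.934 − 94.935)·x = 93.9383 − 94.935
x = -0.9967 / -2.001 = 0.49810 → 49.810% Mw-93, 50.190% Mw-95.

49.810%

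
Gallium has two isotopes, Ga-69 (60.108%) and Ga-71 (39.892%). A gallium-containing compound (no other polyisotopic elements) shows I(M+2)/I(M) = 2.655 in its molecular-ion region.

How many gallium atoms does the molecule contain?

For n independent Ga atoms, I(M+2)/I(M) = n · (abundance Ga-71) / (abundance Ga-69) = n · 0.39892/0.60108.
n = 2.655 × 0.60108/0.39892 = 4.00 ≈ 4

4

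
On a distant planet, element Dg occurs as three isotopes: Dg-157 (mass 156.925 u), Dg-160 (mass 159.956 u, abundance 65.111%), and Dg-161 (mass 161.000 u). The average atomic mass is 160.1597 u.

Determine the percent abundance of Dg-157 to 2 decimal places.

3.94%

The remaining 34.889% is split between Dg-157 (fraction x) and Dg-161 (fraction 0.34889 − x).
Substituting: 156.925x + 161.000(0.34889 − x) = 56.01074884
(156.925 − 161.000)x = -0.16054116  ⇒  x = 0.03940, y = 0.30949
Dg-157: 3.94%, Dg-161: 30.95%.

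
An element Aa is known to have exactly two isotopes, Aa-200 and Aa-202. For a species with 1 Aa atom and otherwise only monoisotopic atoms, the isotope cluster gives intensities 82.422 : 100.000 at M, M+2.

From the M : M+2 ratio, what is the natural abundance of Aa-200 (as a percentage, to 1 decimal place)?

45.2%

Let p = fractional abundance of Aa-200. I(M+2)/I(M) = [C(1,1)·p^0·(1−p)] / p^1 = 1·(1−p)/p = 100.000/82.422 = 1.2133
(1−p)/p = 1.2133/1 = 1.2133  ⇒  p = 1/(1 + 1.2133) = 0.4518
Aa-200: 45.2%, Aa-202: 54.8%.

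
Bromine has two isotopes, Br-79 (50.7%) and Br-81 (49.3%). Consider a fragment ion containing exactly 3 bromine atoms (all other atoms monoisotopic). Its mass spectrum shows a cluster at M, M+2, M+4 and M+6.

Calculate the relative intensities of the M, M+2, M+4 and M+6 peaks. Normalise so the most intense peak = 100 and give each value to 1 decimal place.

Each Br atom is independently Br-79 (p = 0.507) or Br-81 (q = 0.493); the cluster is the binomial expansion (p + q)^3.
P(M) = 0.507^3 = 0.130324
P(M+2) = 3 × 0.507^2 × 0.493^1 = 0.380175
P(M+4) = 3 × 0.507^1 × 0.493^2 = 0.369678
P(M+6) = 0.493^3 = 0.119823
The M+2 peak is largest (0.380175); scaling to 100 gives 34.3 : 100.0 : 97.2 : 31.5.

34.3 : 100.0 : 97.2 : 31.5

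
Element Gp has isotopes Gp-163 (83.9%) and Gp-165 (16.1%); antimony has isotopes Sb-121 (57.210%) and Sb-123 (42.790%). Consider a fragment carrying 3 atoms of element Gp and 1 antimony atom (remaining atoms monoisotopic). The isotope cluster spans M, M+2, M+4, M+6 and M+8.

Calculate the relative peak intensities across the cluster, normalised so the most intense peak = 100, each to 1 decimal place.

Element Gp pattern (n=3): 0.59058972 : 0.33999384 : 0.06524316 : 0.00417328
Antimony pattern (n=1): 0.5721 : 0.4279
Convolve the two distributions (both contribute in 2-u steps):
  M: 0.59058972×0.5721 = 0.337876
  M+2: 0.59058972×0.4279 + 0.33999384×0.5721 = 0.447224
  M+4: 0.33999384×0.4279 + 0.06524316×0.5721 = 0.182809
  M+6: 0.06524316×0.4279 + 0.00417328×0.5721 = 0.030305
  M+8: 0.00417328×0.4279 = 0.001786
Scale to base peak (0.447224) = 100: 75.5 : 100.0 : 40.9 : 6.8 : 0.4

75.5 : 100.0 : 40.9 : 6.8 : 0.4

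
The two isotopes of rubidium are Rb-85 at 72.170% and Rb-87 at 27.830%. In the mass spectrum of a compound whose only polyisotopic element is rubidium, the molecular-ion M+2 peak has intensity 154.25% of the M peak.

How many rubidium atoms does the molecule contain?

4

The M+2/M ratio from n Rb atoms is n · q/p = n · 0.27830/0.72170.
n = 1.5425 × 0.72170/0.27830 = 4.00 ≈ 4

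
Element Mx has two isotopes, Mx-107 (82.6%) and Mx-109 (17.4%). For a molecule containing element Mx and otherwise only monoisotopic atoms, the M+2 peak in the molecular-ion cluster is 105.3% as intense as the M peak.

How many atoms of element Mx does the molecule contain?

5

With n Mx atoms, P(M+2)/P(M) = C(n,1)·p^(n−1)q / p^n = n·q/p = n · 0.174/0.826.
n = 1.053 × 0.826/0.174 = 5.00 ≈ 5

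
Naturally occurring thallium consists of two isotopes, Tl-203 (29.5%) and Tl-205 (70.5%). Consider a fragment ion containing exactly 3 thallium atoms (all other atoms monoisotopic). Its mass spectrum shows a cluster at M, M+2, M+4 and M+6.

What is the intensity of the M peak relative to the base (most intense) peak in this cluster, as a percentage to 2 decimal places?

(0.295 + 0.705)^3 gives M 0.0257, M+2 0.1841, M+4 0.4399, M+6 0.3504; the largest is M+4.
P(M+4) = C(3,2) × 0.295^1 × 0.705^2 = 3 × 0.2950 × 0.497025 = 0.439867 (base)
P(M) = C(3,0) × 0.295^3 × 0.705^0 = 1 × 0.02567237 × 1.0000 = 0.025672
Relative intensity = 0.025672 / 0.439867 × 100 = 5.84

5.84%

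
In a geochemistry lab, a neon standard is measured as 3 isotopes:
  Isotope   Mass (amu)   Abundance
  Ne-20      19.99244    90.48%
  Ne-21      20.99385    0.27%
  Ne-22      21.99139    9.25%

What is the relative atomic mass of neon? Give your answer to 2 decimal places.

Average mass = Σ (abundance × isotope mass) = 0.9048 × 19.99244 + 0.0027 × 20.99385 + 0.0925 × 21.99139
= 18.089160 + 0.056683 + 2.034204 = 20.180047 amu

20.18 amu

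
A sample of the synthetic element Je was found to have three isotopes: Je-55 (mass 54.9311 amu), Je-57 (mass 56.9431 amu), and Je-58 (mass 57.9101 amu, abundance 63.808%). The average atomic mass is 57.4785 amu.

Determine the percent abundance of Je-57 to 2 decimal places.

32.14%

Let x and y be the fractions of Je-55 and Je-57. Then x + y = 1 − 0.63808 = 0.36192 and 54.9311x + 56.9431y = 57.4785 − 0.63808×57.9101 = 20.527223392.
Substituting: 54.9311x + 56.9431(0.36192 − x) = 20.527223392
(54.9311 − 56.9431)x = -0.08162336  ⇒  x = 0.04057, y = 0.32135
Je-55: 4.06%, Je-57: 32.14%.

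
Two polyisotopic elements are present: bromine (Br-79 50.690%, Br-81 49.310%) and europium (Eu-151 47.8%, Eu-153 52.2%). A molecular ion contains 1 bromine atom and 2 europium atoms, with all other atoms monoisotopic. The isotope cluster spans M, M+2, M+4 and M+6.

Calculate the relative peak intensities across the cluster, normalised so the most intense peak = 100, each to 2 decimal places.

30.15 : 95.17 : 100.00 : 34.97

Bromine pattern (n=1): 0.5069 : 0.4931
Europium pattern (n=2): 0.228484 : 0.499032 : 0.272484
Convolve the two distributions (both contribute in 2-u steps):
  M: 0.5069×0.228484 = 0.115819
  M+2: 0.5069×0.499032 + 0.4931×0.228484 = 0.365625
  M+4: 0.5069×0.272484 + 0.4931×0.499032 = 0.384195
  M+6: 0.4931×0.272484 = 0.134362
Scale to base peak (0.384195) = 100: 30.15 : 95.17 : 100.00 : 34.97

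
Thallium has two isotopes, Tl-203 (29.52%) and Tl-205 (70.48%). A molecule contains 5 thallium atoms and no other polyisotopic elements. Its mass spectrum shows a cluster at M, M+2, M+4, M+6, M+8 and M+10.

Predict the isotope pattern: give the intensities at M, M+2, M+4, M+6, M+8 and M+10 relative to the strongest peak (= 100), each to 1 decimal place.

0.6 : 7.3 : 35.1 : 83.8 : 100.0 : 47.8

The 5 Tl atoms are independent, so intensities follow the terms of (0.2952 + 0.7048)^5.
P(M) = 0.2952^5 = 0.002242
P(M+2) = 5 × 0.2952^4 × 0.7048^1 = 0.026761
P(M+4) = 10 × 0.2952^3 × 0.7048^2 = 0.127785
P(M+6) = 10 × 0.2952^2 × 0.7048^3 = 0.305092
P(M+8) = 5 × 0.2952^1 × 0.7048^4 = 0.364208
P(M+10) = 0.7048^5 = 0.173912
The M+8 peak is largest (0.364208); scaling to 100 gives 0.6 : 7.3 : 35.1 : 83.8 : 100.0 : 47.8.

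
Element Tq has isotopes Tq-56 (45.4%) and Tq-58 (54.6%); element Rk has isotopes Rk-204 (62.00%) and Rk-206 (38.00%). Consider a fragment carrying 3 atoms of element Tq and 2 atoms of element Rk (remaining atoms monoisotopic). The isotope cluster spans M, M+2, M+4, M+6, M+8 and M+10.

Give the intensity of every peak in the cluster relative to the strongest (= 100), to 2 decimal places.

Element Tq pattern (n=3): 0.09357666 : 0.33761801 : 0.40603399 : 0.16277134
Element Rk pattern (n=2): 0.3844 : 0.4712 : 0.1444
Convolve the two distributions (both contribute in 2-u steps):
  M: 0.09357666×0.3844 = 0.035971
  M+2: 0.09357666×0.4712 + 0.33761801×0.3844 = 0.173874
  M+4: 0.09357666×0.1444 + 0.33761801×0.4712 + 0.40603399×0.3844 = 0.328678
  M+6: 0.33761801×0.1444 + 0.40603399×0.4712 + 0.16277134×0.3844 = 0.302645
  M+8: 0.40603399×0.1444 + 0.16277134×0.4712 = 0.135329
  M+10: 0.16277134×0.1444 = 0.023504
Scale to base peak (0.328678) = 100: 10.94 : 52.90 : 100.00 : 92.08 : 41.17 : 7.15

10.94 : 52.90 : 100.00 : 92.08 : 41.17 : 7.15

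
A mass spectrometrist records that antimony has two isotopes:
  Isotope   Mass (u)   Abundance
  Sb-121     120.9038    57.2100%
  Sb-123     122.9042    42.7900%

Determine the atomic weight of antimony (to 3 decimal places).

121.760 u

Weight each isotope mass by its fractional abundance: 0.572100 × 120.9038 + 0.427900 × 122.9042
= 69.16906 + 52.59071 = 121.75977 u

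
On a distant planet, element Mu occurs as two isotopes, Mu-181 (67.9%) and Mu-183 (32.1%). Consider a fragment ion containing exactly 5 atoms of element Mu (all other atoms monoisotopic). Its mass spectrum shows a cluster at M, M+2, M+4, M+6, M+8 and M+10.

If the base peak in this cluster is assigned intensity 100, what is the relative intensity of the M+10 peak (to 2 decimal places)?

Term probabilities: M 0.1443, M+2 0.3412, M+4 0.3226, M+6 0.1525, M+8 0.0360, M+10 0.0034. Base peak = M+2.
P(M+2) = C(5,1) × 0.679^4 × 0.321^1 = 5 × 0.2125588 × 0.3210 = 0.341157 (base)
P(M+10) = C(5,5) × 0.679^0 × 0.321^5 = 1 × 1.0000 × 0.0034082 = 0.003408
Relative intensity = 0.003408 / 0.341157 × 100 = 1.00

1.00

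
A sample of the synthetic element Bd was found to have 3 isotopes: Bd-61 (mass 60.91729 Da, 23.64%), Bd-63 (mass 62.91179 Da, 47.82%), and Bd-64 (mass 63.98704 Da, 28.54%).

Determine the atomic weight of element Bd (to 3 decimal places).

Average mass = Σ (abundance × isotope mass) = 0.2364 × 60.91729 + 0.4782 × 62.91179 + 0.2854 × 63.98704
= 14.400847 + 30.084418 + 18.261901 = 62.747166 Da

62.747 Da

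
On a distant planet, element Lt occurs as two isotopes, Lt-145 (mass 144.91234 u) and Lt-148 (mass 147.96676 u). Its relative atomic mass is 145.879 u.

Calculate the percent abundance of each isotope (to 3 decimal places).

Lt-145: 68.352%, Lt-148: 31.648%

With x = fraction of Lt-145 (so Lt-148 is 1 − x):
144.91234·x + 147.96676·(1 − x) = 145.879
(144.91234 − 147.96676)·x = 145.879 − 147.96676
x = -2.08776 / -3.05442 = 0.68352 → 68.352% Lt-145, 31.648% Lt-148.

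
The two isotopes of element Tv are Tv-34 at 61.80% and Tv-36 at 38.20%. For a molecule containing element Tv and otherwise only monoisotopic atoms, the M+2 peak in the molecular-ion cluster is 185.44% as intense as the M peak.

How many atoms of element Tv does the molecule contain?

With n Tv atoms, P(M+2)/P(M) = C(n,1)·p^(n−1)q / p^n = n·q/p = n · 0.3820/0.6180.
n = 1.8544 × 0.6180/0.3820 = 3.00 ≈ 3

3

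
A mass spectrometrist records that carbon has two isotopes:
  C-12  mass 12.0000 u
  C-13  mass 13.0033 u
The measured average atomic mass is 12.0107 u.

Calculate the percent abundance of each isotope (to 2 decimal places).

C-12: 98.93%, C-13: 1.07%

Let x be the fractional abundance of C-12; then C-13 has abundance 1 − x.
12.0000·x + 13.0033·(1 − x) = 12.0107
(12.0000 − 13.0033)·x = 12.0107 − 13.0033
x = -0.9926 / -1.0033 = 0.98934 → 98.93% C-12, 1.07% C-13.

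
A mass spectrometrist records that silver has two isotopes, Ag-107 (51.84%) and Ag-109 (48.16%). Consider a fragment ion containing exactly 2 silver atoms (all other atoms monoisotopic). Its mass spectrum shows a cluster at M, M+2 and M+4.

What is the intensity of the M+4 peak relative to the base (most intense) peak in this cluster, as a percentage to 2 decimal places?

46.45%

(0.5184 + 0.4816)^2 gives M 0.2687, M+2 0.4993, M+4 0.2319; the largest is M+2.
P(M+2) = C(2,1) × 0.5184^1 × 0.4816^1 = 2 × 0.5184 × 0.4816 = 0.499323 (base)
P(M+4) = C(2,2) × 0.5184^0 × 0.4816^2 = 1 × 1.0000 × 0.23193856 = 0.231939
Relative intensity = 0.231939 / 0.499323 × 100 = 46.45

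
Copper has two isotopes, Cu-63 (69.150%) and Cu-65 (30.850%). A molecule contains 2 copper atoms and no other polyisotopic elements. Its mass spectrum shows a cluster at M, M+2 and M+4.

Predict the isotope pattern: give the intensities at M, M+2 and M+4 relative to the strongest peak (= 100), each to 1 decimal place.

100.0 : 89.2 : 19.9

Each Cu atom is independently Cu-63 (p = 0.69150) or Cu-65 (q = 0.30850); the cluster is the binomial expansion (p + q)^2.
P(M) = 0.69150^2 = 0.478172
P(M+2) = 2 × 0.69150^1 × 0.30850^1 = 0.426656
P(M+4) = 0.30850^2 = 0.095172
The M peak is largest (0.478172); scaling to 100 gives 100.0 : 89.2 : 19.9.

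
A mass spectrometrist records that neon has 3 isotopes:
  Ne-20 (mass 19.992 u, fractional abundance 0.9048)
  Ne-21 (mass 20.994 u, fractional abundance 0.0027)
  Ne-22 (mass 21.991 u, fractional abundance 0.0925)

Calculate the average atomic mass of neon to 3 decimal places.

20.180 u

Weight each isotope mass by its fractional abundance: 0.9048 × 19.992 + 0.0027 × 20.994 + 0.0925 × 21.991
= 18.0888 + 0.0567 + 2.0342 = 20.1797 u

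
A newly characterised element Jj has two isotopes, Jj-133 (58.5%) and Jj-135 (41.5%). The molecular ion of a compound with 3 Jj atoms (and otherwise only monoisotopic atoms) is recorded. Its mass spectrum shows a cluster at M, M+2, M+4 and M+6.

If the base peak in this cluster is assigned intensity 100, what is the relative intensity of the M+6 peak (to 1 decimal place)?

16.8

(0.585 + 0.415)^3 gives M 0.2002, M+2 0.4261, M+4 0.3023, M+6 0.0715; the largest is M+2.
P(M+2) = C(3,1) × 0.585^2 × 0.415^1 = 3 × 0.342225 × 0.4150 = 0.426070 (base)
P(M+6) = C(3,3) × 0.585^0 × 0.415^3 = 1 × 1.0000 × 0.07147338 = 0.071473
Relative intensity = 0.071473 / 0.426070 × 100 = 16.8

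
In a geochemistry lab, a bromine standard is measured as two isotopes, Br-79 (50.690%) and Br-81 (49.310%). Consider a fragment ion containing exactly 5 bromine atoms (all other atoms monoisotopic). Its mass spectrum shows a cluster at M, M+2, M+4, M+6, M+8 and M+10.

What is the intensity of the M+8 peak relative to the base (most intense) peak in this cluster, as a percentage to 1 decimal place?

Binomial terms of (0.50690 + 0.49310)^5: M 0.0335, M+2 0.1628, M+4 0.3167, M+6 0.3081, M+8 0.1498, M+10 0.0292 → M+4 is the base peak.
P(M+4) = C(5,2) × 0.50690^3 × 0.49310^2 = 10 × 0.13024674 × 0.24314761 = 0.316692 (base)
P(M+8) = C(5,4) × 0.50690^1 × 0.49310^4 = 5 × 0.5069 × 0.05912076 = 0.149842
Relative intensity = 0.149842 / 0.316692 × 100 = 47.3

47.3%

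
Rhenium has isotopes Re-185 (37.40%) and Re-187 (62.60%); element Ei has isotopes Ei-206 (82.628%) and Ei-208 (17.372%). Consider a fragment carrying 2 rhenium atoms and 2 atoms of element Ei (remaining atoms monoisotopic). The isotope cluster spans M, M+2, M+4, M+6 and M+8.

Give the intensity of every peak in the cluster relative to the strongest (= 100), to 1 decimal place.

Rhenium pattern (n=2): 0.139876 : 0.468248 : 0.391876
Element Ei pattern (n=2): 0.68273864 : 0.28708272 : 0.03017864
Convolve the two distributions (both contribute in 2-u steps):
  M: 0.139876×0.68273864 = 0.095499
  M+2: 0.139876×0.28708272 + 0.468248×0.68273864 = 0.359847
  M+4: 0.139876×0.03017864 + 0.468248×0.28708272 + 0.391876×0.68273864 = 0.406196
  M+6: 0.468248×0.03017864 + 0.391876×0.28708272 = 0.126632
  M+8: 0.391876×0.03017864 = 0.011826
Scale to base peak (0.406196) = 100: 23.5 : 88.6 : 100.0 : 31.2 : 2.9

23.5 : 88.6 : 100.0 : 31.2 : 2.9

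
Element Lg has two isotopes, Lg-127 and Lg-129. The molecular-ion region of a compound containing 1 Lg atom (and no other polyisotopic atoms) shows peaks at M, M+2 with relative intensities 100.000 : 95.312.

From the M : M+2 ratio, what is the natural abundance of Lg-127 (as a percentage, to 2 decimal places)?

Write p for the Lg-127 fraction. I(M+2)/I(M) = [C(1,1)·p^0·(1−p)] / p^1 = 1·(1−p)/p = 95.312/100.000 = 0.9531
(1−p)/p = 0.9531/1 = 0.9531  ⇒  p = 1/(1 + 0.9531) = 0.5120
Lg-127: 51.20%, Lg-129: 48.80%.

51.20%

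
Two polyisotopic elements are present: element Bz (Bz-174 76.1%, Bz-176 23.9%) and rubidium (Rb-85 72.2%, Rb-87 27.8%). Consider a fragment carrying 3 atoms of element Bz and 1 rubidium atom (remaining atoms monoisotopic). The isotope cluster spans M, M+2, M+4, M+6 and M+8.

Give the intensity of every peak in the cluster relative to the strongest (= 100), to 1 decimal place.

Element Bz pattern (n=3): 0.44071108 : 0.41522976 : 0.13040724 : 0.01365192
Rubidium pattern (n=1): 0.7220 : 0.2780
Convolve the two distributions (both contribute in 2-u steps):
  M: 0.44071108×0.7220 = 0.318193
  M+2: 0.44071108×0.2780 + 0.41522976×0.7220 = 0.422314
  M+4: 0.41522976×0.2780 + 0.13040724×0.7220 = 0.209588
  M+6: 0.13040724×0.2780 + 0.01365192×0.7220 = 0.046110
  M+8: 0.01365192×0.2780 = 0.003795
Scale to base peak (0.422314) = 100: 75.3 : 100.0 : 49.6 : 10.9 : 0.9

75.3 : 100.0 : 49.6 : 10.9 : 0.9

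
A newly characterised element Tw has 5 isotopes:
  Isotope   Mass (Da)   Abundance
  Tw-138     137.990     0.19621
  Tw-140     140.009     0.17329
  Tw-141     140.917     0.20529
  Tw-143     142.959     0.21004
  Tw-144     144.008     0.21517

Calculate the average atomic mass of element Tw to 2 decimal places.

141.28 Da

The abundance-weighted mean is 0.19621 × 137.990 + 0.17329 × 140.009 + 0.20529 × 140.917 + 0.21004 × 142.959 + 0.21517 × 144.008
= 27.0750 + 24.2622 + 28.9289 + 30.0271 + 30.9862 = 141.2794 Da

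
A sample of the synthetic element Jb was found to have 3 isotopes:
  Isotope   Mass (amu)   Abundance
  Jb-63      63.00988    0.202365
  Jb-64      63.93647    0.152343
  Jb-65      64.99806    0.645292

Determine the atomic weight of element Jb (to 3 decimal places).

Weight each isotope mass by its fractional abundance: 0.202365 × 63.00988 + 0.152343 × 63.93647 + 0.645292 × 64.99806
= 12.750994 + 9.740274 + 41.942728 = 64.433996 amu

64.434 amu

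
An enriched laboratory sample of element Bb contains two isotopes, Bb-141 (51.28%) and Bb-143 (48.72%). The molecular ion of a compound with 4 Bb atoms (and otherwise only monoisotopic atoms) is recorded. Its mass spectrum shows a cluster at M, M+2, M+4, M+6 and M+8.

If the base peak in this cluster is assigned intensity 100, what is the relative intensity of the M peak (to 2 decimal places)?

Term probabilities: M 0.0691, M+2 0.2628, M+4 0.3745, M+6 0.2372, M+8 0.0563. Base peak = M+4.
P(M+4) = C(4,2) × 0.5128^2 × 0.4872^2 = 6 × 0.26296384 × 0.23736384 = 0.374509 (base)
P(M) = C(4,0) × 0.5128^4 × 0.4872^0 = 1 × 0.06914998 × 1.0000 = 0.069150
Relative intensity = 0.069150 / 0.374509 × 100 = 18.46

18.46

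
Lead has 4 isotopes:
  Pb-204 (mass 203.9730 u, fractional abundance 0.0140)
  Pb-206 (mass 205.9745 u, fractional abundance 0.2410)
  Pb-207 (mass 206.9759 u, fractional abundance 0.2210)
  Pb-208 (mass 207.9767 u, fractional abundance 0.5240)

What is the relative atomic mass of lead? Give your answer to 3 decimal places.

207.217 u

Average mass = Σ (abundance × isotope mass) = 0.0140 × 203.9730 + 0.2410 × 205.9745 + 0.2210 × 206.9759 + 0.5240 × 207.9767
= 2.85562 + 49.63985 + 45.74167 + 108.97979 = 207.21693 u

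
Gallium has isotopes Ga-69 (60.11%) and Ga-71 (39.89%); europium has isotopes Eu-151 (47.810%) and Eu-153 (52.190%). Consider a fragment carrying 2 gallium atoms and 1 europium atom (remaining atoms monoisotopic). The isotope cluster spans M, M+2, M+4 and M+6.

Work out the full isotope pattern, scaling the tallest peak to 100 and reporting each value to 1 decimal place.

41.3 : 100.0 : 78.1 : 19.9

Gallium pattern (n=2): 0.36132121 : 0.47955758 : 0.15912121
Europium pattern (n=1): 0.4781 : 0.5219
Convolve the two distributions (both contribute in 2-u steps):
  M: 0.36132121×0.4781 = 0.172748
  M+2: 0.36132121×0.5219 + 0.47955758×0.4781 = 0.417850
  M+4: 0.47955758×0.5219 + 0.15912121×0.4781 = 0.326357
  M+6: 0.15912121×0.5219 = 0.083045
Scale to base peak (0.417850) = 100: 41.3 : 100.0 : 78.1 : 19.9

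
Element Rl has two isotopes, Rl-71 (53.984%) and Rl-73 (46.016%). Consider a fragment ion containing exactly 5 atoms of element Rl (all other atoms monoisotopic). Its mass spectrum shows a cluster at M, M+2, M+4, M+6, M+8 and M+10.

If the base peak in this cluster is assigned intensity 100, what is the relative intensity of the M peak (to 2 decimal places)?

13.76

Term probabilities: M 0.0458, M+2 0.1954, M+4 0.3331, M+6 0.2840, M+8 0.1210, M+10 0.0206. Base peak = M+4.
P(M+4) = C(5,2) × 0.53984^3 × 0.46016^2 = 10 × 0.15732407 × 0.21174723 = 0.333129 (base)
P(M) = C(5,0) × 0.53984^5 × 0.46016^0 = 1 × 0.04584852 × 1.0000 = 0.045849
Relative intensity = 0.045849 / 0.333129 × 100 = 13.76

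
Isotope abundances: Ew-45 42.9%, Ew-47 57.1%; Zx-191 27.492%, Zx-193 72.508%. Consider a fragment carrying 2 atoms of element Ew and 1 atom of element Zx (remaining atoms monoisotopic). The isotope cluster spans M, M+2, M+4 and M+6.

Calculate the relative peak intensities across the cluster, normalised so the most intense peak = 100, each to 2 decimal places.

11.37 : 60.27 : 100.00 : 53.14

Element Ew pattern (n=2): 0.184041 : 0.489918 : 0.326041
Element Zx pattern (n=1): 0.27492 : 0.72508
Convolve the two distributions (both contribute in 2-u steps):
  M: 0.184041×0.27492 = 0.050597
  M+2: 0.184041×0.72508 + 0.489918×0.27492 = 0.268133
  M+4: 0.489918×0.72508 + 0.326041×0.27492 = 0.444865
  M+6: 0.326041×0.72508 = 0.236406
Scale to base peak (0.444865) = 100: 11.37 : 60.27 : 100.00 : 53.14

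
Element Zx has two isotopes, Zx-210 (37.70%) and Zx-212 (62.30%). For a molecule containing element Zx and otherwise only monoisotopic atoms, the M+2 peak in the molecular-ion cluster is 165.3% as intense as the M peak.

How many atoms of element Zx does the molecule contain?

1

With n Zx atoms, P(M+2)/P(M) = C(n,1)·p^(n−1)q / p^n = n·q/p = n · 0.6230/0.3770.
n = 1.653 × 0.3770/0.6230 = 1.00 ≈ 1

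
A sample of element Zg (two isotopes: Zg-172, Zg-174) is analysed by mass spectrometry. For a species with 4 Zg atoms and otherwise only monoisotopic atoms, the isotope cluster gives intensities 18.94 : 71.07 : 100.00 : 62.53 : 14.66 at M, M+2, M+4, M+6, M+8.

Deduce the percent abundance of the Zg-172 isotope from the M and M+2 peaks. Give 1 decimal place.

Write p for the Zg-172 fraction. I(M+2)/I(M) = [C(4,1)·p^3·(1−p)] / p^4 = 4·(1−p)/p = 71.07/18.94 = 3.7524
(1−p)/p = 3.7524/4 = 0.9381  ⇒  p = 1/(1 + 0.9381) = 0.5160
Zg-172: 51.6%, Zg-174: 48.4%.

51.6%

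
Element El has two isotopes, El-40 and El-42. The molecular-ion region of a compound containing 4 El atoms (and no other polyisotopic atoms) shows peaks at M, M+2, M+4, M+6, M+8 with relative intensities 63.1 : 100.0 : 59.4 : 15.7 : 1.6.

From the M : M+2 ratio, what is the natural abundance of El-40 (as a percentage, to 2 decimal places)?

Let p = fractional abundance of El-40. I(M+2)/I(M) = [C(4,1)·p^3·(1−p)] / p^4 = 4·(1−p)/p = 100.0/63.1 = 1.5848
(1−p)/p = 1.5848/4 = 0.3962  ⇒  p = 1/(1 + 0.3962) = 0.7162
El-40: 71.62%, El-42: 28.38%.

71.62%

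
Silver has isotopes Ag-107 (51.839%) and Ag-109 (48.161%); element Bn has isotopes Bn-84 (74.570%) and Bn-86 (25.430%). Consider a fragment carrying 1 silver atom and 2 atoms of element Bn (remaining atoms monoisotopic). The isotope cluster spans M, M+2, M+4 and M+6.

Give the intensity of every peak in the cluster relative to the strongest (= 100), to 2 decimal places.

62.07 : 100.00 : 46.55 : 6.71

Silver pattern (n=1): 0.51839 : 0.48161
Element Bn pattern (n=2): 0.55606849 : 0.37926302 : 0.06466849
Convolve the two distributions (both contribute in 2-u steps):
  M: 0.51839×0.55606849 = 0.288260
  M+2: 0.51839×0.37926302 + 0.48161×0.55606849 = 0.464414
  M+4: 0.51839×0.06466849 + 0.48161×0.37926302 = 0.216180
  M+6: 0.48161×0.06466849 = 0.031145
Scale to base peak (0.464414) = 100: 62.07 : 100.00 : 46.55 : 6.71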